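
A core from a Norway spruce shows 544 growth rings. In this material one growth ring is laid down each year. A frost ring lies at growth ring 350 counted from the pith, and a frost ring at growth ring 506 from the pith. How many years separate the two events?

506 − 350 = 156 growth rings lie between the two events.
One growth ring per year makes the interval 156 years.

156 years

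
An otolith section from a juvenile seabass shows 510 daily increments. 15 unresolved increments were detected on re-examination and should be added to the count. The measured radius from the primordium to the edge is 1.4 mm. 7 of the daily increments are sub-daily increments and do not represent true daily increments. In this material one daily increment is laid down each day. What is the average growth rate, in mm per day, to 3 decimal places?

0.003 mm per day

True daily increment count = 510 − 7 + 15 = 518.
Mean rate = 1.4 mm / 518 days ≈ 0.003 mm per day.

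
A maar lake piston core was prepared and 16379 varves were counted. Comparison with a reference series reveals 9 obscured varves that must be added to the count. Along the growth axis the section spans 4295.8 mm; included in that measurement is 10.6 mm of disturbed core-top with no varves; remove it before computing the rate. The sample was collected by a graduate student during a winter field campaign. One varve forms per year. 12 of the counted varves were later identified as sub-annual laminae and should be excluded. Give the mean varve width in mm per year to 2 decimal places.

0.26 mm per year

After corrections the count is 16379 − 12 + 9 = 16376 varves.
Net length = 4295.8 − 10.6 = 4285.2 mm.
4285.2 mm over 16376 years gives 4285.2 / 16376 ≈ 0.26 mm per year.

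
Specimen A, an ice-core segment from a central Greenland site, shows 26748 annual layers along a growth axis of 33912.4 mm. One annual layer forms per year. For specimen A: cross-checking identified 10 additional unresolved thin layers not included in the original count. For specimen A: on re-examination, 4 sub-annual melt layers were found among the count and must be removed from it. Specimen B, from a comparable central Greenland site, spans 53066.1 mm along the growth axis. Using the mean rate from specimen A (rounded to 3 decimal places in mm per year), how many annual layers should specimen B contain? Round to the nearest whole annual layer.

Specimen A: adjusted count: 26748 − 4 + 10 = 26754 annual layers.
A: 33912.4 mm over 26754 years gives 33912.4 / 26754 ≈ 1.268 mm per year.
B spans 53066.1 / 1.268 = 41850.24 years ≈ 41850 annual layers.

41850 annual layers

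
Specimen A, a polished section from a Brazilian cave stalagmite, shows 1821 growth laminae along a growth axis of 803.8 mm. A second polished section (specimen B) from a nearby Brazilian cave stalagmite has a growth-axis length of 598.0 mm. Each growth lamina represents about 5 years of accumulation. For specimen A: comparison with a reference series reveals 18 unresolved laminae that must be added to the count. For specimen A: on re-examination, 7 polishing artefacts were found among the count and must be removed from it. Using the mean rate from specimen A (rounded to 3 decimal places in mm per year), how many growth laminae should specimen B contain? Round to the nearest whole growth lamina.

1359 growth laminae

Specimen A: after corrections the count is 1821 − 7 + 18 = 1832 growth laminae.
Specimen A: multiplying by 5 years per growth lamina: 1832 × 5 = 9160 years.
A: 803.8 mm over 9160 years gives 803.8 / 9160 ≈ 0.088 mm per year.
B spans 598.0 / 0.088 = 6795.45 years; at 5 years per growth lamina that is 6795.45 / 5 ≈ 1359 growth laminae.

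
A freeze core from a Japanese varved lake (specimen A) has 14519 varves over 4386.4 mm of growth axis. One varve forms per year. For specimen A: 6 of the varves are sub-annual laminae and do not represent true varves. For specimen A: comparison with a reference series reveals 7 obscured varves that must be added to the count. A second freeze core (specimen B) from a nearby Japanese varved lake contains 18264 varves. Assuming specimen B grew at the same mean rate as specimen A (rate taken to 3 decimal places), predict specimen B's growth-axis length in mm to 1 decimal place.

Specimen A: adjusted count: 14519 − 6 + 7 = 14520 varves.
A: 4386.4 mm over 14520 years gives 4386.4 / 14520 ≈ 0.302 mm per year.
For B, 0.302 mm/year × 18264 years = 5515.7 mm.

5515.7 mm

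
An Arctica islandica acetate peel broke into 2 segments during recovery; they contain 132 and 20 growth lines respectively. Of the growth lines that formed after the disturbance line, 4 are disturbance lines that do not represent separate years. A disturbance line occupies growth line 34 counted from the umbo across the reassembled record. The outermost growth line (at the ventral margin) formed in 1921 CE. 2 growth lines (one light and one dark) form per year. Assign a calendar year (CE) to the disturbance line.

1864 CE

Total growth lines = 132 + 20 = 152.
Between growth line 34 and the ventral margin there are 152 − 34 = 118 growth lines.
118 − 4 false = 114 true growth lines after the disturbance line.
114 growth lines at 2 per year is 114 / 2 = 57 years.
1921 − 57 = 1864 CE.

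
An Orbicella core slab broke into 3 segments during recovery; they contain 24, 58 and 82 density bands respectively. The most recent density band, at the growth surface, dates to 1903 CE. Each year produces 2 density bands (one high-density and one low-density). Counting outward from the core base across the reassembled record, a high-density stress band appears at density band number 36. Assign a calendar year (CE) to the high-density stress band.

1839 CE

Total density bands = 24 + 58 + 82 = 164.
Between density band 36 and the growth surface there are 164 − 36 = 128 density bands.
With 2 density bands per year, 128 / 2 = 64 years.
The density band at the growth surface is 1903 CE, so the high-density stress band dates to 1903 − 64 = 1839 CE.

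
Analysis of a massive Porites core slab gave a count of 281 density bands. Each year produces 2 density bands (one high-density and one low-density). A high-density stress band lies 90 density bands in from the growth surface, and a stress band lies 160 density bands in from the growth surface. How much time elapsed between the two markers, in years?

The two markers are separated by 160 − 90 = 70 density bands.
70 density bands at 2 per year is 70 / 2 = 35 years.

35 yr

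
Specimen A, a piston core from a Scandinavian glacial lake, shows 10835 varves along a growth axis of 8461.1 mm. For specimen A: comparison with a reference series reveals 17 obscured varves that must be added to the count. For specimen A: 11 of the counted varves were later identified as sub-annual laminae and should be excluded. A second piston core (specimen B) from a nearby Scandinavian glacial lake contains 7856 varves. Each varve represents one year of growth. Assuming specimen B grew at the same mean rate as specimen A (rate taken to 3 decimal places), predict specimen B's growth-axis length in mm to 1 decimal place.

6127.7 mm

Specimen A: adjusted count: 10835 − 11 + 17 = 10841 varves.
A: Mean rate = 8461.1 mm / 10841 years ≈ 0.780 mm/yr.
Length of B = 0.780 × 7856 = 6127.7 mm.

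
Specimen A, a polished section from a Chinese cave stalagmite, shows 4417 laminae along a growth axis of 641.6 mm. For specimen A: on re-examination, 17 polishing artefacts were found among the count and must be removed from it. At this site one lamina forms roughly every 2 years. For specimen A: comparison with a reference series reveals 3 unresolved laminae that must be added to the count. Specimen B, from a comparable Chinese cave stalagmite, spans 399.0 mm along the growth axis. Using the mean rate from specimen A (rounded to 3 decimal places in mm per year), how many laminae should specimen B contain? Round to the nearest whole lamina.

Specimen A: true lamina count = 4417 − 17 + 3 = 4403.
Specimen A: 4403 laminae at 2 years each span 4403 × 2 = 8806 years.
A: Mean rate = 641.6 mm / 8806 years ≈ 0.073 mm/yr.
B spans 399.0 / 0.073 = 5465.75 years; at 2 years per lamina that is 5465.75 / 2 ≈ 2733 laminae.

2733 laminae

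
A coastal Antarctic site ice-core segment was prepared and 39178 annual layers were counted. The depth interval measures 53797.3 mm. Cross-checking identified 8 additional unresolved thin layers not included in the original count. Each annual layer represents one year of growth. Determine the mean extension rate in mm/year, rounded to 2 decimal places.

Adjusted count: 39178 + 8 = 39186 annual layers.
53797.3 mm over 39186 years gives 53797.3 / 39186 ≈ 1.37 mm/year.

1.37 mm/year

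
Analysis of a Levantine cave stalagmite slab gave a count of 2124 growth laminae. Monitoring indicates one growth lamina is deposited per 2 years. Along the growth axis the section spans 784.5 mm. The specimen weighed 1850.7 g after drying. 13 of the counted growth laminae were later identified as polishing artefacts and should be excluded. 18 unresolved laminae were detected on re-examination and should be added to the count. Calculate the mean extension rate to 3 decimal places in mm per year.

0.184 mm per year

After corrections the count is 2124 − 13 + 18 = 2129 growth laminae.
Multiplying by 2 years per growth lamina: 2129 × 2 = 4258 years.
Extension rate ≈ 784.5 / 4258 = 0.184 mm per year.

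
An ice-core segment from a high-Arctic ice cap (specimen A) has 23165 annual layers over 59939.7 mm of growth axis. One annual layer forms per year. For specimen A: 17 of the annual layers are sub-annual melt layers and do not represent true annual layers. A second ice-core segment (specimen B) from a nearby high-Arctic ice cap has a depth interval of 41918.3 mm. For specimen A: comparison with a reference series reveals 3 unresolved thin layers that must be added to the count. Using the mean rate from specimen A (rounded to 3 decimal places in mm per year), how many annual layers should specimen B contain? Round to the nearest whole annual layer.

16191 annual layers

Specimen A: true annual layer count = 23165 − 17 + 3 = 23151.
A: Mean rate = 59939.7 mm / 23151 years ≈ 2.589 mm/yr.
B spans 41918.3 / 2.589 = 16190.92 years ≈ 16191 annual layers.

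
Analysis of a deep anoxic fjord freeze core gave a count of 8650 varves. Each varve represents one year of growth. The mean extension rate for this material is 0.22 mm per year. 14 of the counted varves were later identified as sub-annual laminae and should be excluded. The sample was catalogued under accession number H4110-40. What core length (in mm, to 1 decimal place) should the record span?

After corrections the count is 8650 − 14 = 8636 varves.
Predicted length = 0.22 mm/year × 8636 years = 1899.9 mm.

1899.9 mm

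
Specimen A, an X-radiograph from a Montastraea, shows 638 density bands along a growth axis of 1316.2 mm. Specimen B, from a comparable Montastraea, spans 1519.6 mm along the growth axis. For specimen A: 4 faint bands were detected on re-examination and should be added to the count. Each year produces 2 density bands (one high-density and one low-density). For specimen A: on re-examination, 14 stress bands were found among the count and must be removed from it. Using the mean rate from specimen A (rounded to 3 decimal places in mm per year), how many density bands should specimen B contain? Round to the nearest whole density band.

Specimen A: adjusted count: 638 − 14 + 4 = 628 density bands.
Specimen A: dividing by 2 density bands per year: 628 / 2 = 314 years.
A: Extension rate ≈ 1316.2 / 314 = 4.192 mm/year.
B spans 1519.6 / 4.192 = 362.50 years; at 2 density bands per year that is 362.50 × 2 ≈ 725 density bands.

725 density bands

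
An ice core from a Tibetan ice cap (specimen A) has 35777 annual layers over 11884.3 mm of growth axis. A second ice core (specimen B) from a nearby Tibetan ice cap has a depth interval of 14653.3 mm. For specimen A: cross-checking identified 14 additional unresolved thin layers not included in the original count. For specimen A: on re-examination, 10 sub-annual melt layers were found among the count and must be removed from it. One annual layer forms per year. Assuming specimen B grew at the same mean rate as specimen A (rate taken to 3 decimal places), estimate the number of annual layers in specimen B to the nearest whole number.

Specimen A: true annual layer count = 35777 − 10 + 14 = 35781.
A: 11884.3 mm over 35781 years gives 11884.3 / 35781 ≈ 0.332 mm per year.
B spans 14653.3 / 0.332 = 44136.45 years ≈ 44136 annual layers.

44136 annual layers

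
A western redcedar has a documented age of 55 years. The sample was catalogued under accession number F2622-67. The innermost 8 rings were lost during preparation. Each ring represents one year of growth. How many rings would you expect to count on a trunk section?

47 rings

At one ring per year, 55 years correspond to 55 rings.
Less the 8 uncaptured rings: 55 − 8 = 47.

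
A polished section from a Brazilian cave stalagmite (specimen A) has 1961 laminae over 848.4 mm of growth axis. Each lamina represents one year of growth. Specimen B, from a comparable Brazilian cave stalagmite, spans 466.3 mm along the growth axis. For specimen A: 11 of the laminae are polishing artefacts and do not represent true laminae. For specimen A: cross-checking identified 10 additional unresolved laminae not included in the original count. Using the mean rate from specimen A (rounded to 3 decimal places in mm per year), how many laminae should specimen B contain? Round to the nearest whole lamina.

1077 laminae

Specimen A: after corrections the count is 1961 − 11 + 10 = 1960 laminae.
A: Mean rate = 848.4 mm / 1960 years ≈ 0.433 mm/yr.
For B, 466.3 / 0.433 = 1076.91 years ≈ 1077 laminae.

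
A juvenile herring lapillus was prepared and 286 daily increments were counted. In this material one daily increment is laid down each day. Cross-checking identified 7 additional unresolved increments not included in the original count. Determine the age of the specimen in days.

293 d

After corrections the count is 286 + 7 = 293 daily increments.
At one daily increment per day, that is 293 days.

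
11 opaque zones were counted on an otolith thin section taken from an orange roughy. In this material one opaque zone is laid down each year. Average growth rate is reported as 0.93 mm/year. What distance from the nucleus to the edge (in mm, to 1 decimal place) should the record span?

10.2 mm

The record spans 11 years at 0.93 mm per year.
Length ≈ 0.93 × 11 = 10.2 mm.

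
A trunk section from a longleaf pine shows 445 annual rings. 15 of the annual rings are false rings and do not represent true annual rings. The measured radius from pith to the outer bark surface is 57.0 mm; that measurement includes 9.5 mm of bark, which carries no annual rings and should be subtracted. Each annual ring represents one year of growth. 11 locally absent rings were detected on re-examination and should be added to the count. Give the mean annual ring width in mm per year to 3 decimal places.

Adjusted count: 445 − 15 + 11 = 441 annual rings.
The growth record spans 57.0 − 9.5 = 47.5 mm.
Extension rate ≈ 47.5 / 441 = 0.108 mm per year.

0.108 mm per year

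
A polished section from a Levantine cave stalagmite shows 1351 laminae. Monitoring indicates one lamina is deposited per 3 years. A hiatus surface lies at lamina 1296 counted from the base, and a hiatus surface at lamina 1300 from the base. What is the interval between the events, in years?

12 years

Separation: 1300 − 1296 = 4 laminae.
At 3 years per lamina, 4 × 3 = 12 years.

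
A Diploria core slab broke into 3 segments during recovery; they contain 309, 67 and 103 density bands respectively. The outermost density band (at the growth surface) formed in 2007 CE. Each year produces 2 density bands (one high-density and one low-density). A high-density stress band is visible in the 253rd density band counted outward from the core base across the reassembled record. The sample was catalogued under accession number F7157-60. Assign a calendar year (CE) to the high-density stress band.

Total density bands = 309 + 67 + 103 = 479.
The high-density stress band sits at density band 253 from the core base, so 479 − 253 = 226 density bands formed after it.
With 2 density bands per year, 226 / 2 = 113 years.
Counting back 113 years from 2007 CE places the high-density stress band in 2007 − 113 = 1894 CE.

1894 CE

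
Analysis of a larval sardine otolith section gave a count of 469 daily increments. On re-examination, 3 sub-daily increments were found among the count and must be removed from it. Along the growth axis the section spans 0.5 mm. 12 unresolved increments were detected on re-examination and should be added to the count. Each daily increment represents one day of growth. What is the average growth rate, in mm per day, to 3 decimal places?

After corrections the count is 469 − 3 + 12 = 478 daily increments.
Extension rate ≈ 0.5 / 478 = 0.001 mm per day.

0.001 mm per day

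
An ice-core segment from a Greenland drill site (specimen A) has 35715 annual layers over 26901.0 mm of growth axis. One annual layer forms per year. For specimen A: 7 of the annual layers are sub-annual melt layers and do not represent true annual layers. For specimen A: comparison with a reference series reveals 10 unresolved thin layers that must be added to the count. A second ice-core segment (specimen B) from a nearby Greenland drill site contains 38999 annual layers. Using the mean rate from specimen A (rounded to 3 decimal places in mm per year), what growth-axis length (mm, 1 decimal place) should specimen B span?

29366.2 mm

Specimen A: correcting the raw count gives 35715 − 7 + 10 = 35718 true annual layers.
A: 26901.0 mm over 35718 years gives 26901.0 / 35718 ≈ 0.753 mm/year.
For B, 0.753 mm/year × 38999 years = 29366.2 mm.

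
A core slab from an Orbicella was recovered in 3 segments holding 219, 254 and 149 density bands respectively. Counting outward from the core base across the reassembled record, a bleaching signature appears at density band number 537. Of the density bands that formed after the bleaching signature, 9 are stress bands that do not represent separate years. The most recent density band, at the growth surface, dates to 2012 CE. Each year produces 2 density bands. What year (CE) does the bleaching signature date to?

1974 CE

Total density bands = 219 + 254 + 149 = 622.
622 − 537 = 85 density bands lie beyond the bleaching signature toward the growth surface.
Excluding 9 false density bands: 85 − 9 = 76.
Dividing by 2 density bands per year: 76 / 2 = 38 years.
2012 − 38 = 1974 CE.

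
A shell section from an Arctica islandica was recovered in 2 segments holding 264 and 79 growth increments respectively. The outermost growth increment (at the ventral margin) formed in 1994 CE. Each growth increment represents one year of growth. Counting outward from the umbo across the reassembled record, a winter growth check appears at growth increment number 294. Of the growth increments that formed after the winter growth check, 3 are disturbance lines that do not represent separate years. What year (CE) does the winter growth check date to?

1948 CE

Total growth increments = 264 + 79 = 343.
The winter growth check sits at growth increment 294 from the umbo, so 343 − 294 = 49 growth increments formed after it.
49 − 3 false = 46 true growth increments after the winter growth check.
The growth increment at the ventral margin is 1994 CE, so the winter growth check dates to 1994 − 46 = 1948 CE.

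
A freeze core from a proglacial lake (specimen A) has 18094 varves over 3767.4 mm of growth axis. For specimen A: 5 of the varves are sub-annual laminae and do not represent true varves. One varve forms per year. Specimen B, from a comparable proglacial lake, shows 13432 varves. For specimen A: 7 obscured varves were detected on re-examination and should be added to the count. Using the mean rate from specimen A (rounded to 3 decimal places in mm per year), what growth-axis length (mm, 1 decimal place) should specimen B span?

2793.9 mm

Specimen A: after corrections the count is 18094 − 5 + 7 = 18096 varves.
A: 3767.4 mm over 18096 years gives 3767.4 / 18096 ≈ 0.208 mm/yr.
For B, 0.208 mm/year × 13432 years = 2793.9 mm.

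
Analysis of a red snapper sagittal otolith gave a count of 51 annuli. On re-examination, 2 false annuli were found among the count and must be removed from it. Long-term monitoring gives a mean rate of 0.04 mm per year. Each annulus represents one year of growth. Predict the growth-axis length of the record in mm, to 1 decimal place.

2.0 mm

Correcting the raw count gives 51 − 2 = 49 true annuli.
49 years at 0.04 mm/year gives 0.04 × 49 = 2.0 mm.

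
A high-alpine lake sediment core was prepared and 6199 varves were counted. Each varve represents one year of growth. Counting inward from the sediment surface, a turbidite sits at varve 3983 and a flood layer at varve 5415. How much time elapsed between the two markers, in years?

1432 years

5415 − 3983 = 1432 varves lie between the two events.
That is 1432 years at one varve per year.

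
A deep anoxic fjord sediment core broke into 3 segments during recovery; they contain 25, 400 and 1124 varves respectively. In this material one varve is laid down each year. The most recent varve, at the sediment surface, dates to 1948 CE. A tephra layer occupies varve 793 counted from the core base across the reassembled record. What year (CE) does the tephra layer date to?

Total varves = 25 + 400 + 1124 = 1549.
Between varve 793 and the sediment surface there are 1549 − 793 = 756 varves.
The varve at the sediment surface is 1948 CE, so the tephra layer dates to 1948 − 756 = 1192 CE.

1192 CE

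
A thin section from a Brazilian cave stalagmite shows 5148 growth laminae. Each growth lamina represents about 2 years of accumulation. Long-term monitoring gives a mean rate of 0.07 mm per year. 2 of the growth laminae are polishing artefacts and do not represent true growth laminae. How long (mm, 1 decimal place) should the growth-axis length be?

Adjusted count: 5148 − 2 = 5146 growth laminae.
At 2 years per growth lamina, 5146 × 2 = 10292 years.
10292 years at 0.07 mm/year gives 0.07 × 10292 = 720.4 mm.

720.4 mm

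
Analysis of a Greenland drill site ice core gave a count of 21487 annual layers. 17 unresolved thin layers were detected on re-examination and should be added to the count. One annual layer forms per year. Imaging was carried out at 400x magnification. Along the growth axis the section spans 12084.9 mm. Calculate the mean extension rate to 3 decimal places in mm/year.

True annual layer count = 21487 + 17 = 21504.
Mean rate = 12084.9 mm / 21504 years ≈ 0.562 mm/year.

0.562 mm/year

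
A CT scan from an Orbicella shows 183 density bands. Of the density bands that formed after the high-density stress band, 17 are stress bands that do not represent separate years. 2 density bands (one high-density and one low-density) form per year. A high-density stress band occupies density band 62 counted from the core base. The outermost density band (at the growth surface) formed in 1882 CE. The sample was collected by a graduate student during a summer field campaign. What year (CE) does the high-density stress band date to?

Between density band 62 and the growth surface there are 183 − 62 = 121 density bands.
Excluding 17 false density bands: 121 − 17 = 104.
With 2 density bands per year, 104 / 2 = 52 years.
1882 − 52 = 1830 CE.

1830 CE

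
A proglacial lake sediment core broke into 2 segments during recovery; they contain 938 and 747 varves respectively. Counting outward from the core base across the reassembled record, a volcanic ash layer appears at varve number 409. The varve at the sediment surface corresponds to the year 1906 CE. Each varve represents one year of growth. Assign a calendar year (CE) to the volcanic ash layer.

630 CE

Total varves = 938 + 747 = 1685.
1685 − 409 = 1276 varves lie beyond the volcanic ash layer toward the sediment surface.
1906 − 1276 = 630 CE.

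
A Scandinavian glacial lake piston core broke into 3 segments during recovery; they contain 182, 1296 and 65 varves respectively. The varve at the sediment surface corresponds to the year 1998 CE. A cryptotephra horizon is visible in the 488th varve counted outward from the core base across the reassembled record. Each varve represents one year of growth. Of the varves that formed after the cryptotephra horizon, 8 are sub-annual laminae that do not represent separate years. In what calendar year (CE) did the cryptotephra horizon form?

951 CE

Total varves = 182 + 1296 + 65 = 1543.
The cryptotephra horizon sits at varve 488 from the core base, so 1543 − 488 = 1055 varves formed after it.
Removing the 8 false varves leaves 1055 − 8 = 1047 true varves beyond the cryptotephra horizon.
1998 − 1047 = 951 CE.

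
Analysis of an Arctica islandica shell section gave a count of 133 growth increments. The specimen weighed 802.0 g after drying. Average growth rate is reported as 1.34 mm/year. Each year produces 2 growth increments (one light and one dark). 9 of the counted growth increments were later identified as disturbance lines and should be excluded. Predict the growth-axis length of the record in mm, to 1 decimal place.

83.1 mm

Adjusted count: 133 − 9 = 124 growth increments.
124 growth increments at 2 per year is 124 / 2 = 62 years.
Predicted length = 1.34 mm/year × 62 years = 83.1 mm.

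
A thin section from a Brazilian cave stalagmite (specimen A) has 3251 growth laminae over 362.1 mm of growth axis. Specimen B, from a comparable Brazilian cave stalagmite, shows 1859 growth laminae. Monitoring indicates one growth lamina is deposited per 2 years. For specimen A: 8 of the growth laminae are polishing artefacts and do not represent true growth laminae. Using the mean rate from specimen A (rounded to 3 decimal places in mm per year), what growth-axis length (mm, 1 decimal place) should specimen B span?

208.2 mm

Specimen A: adjusted count: 3251 − 8 = 3243 growth laminae.
Specimen A: at 2 years per growth lamina, 3243 × 2 = 6486 years.
A: 362.1 mm over 6486 years gives 362.1 / 6486 ≈ 0.056 mm/yr.
Specimen B: at 2 years per growth lamina, 1859 × 2 = 3718 years. For B, 0.056 mm/year × 3718 years = 208.2 mm.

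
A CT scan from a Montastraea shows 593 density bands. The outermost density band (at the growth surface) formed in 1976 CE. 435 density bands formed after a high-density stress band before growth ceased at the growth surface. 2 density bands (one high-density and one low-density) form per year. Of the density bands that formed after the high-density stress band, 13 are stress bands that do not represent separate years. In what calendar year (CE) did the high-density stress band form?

1765 CE

435 density bands post-date the high-density stress band.
435 − 13 false = 422 true density bands after the high-density stress band.
422 density bands at 2 per year is 422 / 2 = 211 years.
1976 − 211 = 1765 CE.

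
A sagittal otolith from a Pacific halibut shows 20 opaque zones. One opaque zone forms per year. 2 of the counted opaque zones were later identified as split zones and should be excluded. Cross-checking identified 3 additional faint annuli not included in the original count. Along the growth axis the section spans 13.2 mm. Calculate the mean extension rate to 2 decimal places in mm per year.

Correcting the raw count gives 20 − 2 + 3 = 21 true opaque zones.
Mean rate = 13.2 mm / 21 years ≈ 0.63 mm per year.

0.63 mm per year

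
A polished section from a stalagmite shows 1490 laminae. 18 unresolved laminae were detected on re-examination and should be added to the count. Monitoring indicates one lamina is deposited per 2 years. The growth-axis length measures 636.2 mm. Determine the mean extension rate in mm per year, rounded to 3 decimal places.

0.211 mm per year

Adjusted count: 1490 + 18 = 1508 laminae.
At 2 years per lamina, 1508 × 2 = 3016 years.
636.2 mm over 3016 years gives 636.2 / 3016 ≈ 0.211 mm per year.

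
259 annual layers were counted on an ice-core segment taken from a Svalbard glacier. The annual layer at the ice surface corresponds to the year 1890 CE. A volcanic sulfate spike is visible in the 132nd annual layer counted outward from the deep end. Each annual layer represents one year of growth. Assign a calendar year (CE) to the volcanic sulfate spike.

259 − 132 = 127 annual layers lie beyond the volcanic sulfate spike toward the ice surface.
1890 − 127 = 1763 CE.

1763 CE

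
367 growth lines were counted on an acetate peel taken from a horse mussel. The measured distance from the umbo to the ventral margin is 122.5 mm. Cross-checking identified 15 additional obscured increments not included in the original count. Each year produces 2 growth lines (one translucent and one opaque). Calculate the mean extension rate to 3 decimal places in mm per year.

0.641 mm per year

Correcting the raw count gives 367 + 15 = 382 true growth lines.
With 2 growth lines per year, 382 / 2 = 191 years.
Mean rate = 122.5 mm / 191 years ≈ 0.641 mm per year.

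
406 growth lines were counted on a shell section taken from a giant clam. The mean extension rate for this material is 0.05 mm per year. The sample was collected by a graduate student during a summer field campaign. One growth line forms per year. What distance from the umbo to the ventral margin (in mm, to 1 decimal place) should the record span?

The record spans 406 years at 0.05 mm per year.
Length ≈ 0.05 × 406 = 20.3 mm.

20.3 mm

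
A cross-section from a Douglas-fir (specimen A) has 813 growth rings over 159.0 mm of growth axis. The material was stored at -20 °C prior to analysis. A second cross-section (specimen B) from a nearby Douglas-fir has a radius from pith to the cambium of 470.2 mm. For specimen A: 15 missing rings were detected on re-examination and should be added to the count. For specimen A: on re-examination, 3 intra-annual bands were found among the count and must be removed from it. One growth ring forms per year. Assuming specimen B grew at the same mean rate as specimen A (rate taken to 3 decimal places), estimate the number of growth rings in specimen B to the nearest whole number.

2436 growth rings

Specimen A: correcting the raw count gives 813 − 3 + 15 = 825 true growth rings.
A: Mean rate = 159.0 mm / 825 years ≈ 0.193 mm/yr.
For B, 470.2 / 0.193 = 2436.27 years ≈ 2436 growth rings.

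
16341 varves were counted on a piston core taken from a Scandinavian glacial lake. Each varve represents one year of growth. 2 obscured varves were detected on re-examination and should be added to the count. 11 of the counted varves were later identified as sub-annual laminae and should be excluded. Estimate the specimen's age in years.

After corrections the count is 16341 − 11 + 2 = 16332 varves.
With a one-to-one varve periodicity this is 16332 years.

16332 years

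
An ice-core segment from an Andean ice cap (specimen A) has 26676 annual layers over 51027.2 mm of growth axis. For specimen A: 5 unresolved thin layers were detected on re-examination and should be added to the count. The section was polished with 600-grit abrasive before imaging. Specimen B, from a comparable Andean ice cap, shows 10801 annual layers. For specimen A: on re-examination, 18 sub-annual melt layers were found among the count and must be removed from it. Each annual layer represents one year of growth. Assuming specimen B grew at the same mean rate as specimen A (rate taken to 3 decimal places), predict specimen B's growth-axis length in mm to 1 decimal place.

20673.1 mm

Specimen A: after corrections the count is 26676 − 18 + 5 = 26663 annual layers.
A: 51027.2 mm over 26663 years gives 51027.2 / 26663 ≈ 1.914 mm per year.
For B, 1.914 mm/year × 10801 years = 20673.1 mm.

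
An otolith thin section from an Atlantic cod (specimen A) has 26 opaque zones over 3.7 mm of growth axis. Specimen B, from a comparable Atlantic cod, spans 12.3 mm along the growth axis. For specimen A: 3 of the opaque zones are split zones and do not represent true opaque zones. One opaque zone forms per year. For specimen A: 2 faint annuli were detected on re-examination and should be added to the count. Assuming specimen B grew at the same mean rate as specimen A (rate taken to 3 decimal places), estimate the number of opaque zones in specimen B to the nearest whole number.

83 opaque zones

Specimen A: after corrections the count is 26 − 3 + 2 = 25 opaque zones.
A: Mean rate = 3.7 mm / 25 years ≈ 0.148 mm/yr.
Specimen B: 12.3 mm / 0.148 mm per year = 83.11 years ≈ 83 opaque zones.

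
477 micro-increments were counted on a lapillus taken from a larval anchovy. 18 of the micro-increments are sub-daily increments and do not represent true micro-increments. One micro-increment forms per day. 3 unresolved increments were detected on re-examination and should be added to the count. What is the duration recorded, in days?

After corrections the count is 477 − 18 + 3 = 462 micro-increments.
With a one-to-one micro-increment periodicity this is 462 days.

462 days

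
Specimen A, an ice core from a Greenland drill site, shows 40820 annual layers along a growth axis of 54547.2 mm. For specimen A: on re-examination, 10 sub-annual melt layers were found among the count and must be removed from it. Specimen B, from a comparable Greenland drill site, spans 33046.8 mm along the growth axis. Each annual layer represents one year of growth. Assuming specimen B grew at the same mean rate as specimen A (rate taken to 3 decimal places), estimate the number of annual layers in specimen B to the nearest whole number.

Specimen A: correcting the raw count gives 40820 − 10 = 40810 true annual layers.
A: Mean rate = 54547.2 mm / 40810 years ≈ 1.337 mm per year.
B spans 33046.8 / 1.337 = 24717.13 years ≈ 24717 annual layers.

24717 annual layers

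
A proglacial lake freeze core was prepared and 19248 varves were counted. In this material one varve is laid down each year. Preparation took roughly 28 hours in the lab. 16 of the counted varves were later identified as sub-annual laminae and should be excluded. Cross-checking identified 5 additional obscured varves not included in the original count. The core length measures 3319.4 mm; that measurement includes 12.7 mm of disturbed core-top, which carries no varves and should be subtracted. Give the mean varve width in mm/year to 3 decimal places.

After corrections the count is 19248 − 16 + 5 = 19237 varves.
The growth record spans 3319.4 − 12.7 = 3306.7 mm.
Mean rate = 3306.7 mm / 19237 years ≈ 0.172 mm/year.

0.172 mm/year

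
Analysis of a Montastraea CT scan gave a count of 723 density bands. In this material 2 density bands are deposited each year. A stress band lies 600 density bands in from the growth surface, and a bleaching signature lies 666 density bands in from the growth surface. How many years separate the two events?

33 years

Separation: 666 − 600 = 66 density bands.
66 density bands at 2 per year is 66 / 2 = 33 years.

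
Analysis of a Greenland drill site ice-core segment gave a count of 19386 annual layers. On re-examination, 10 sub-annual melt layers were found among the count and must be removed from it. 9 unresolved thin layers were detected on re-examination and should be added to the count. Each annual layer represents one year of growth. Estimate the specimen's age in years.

Adjusted count: 19386 − 10 + 9 = 19385 annual layers.
At one annual layer per year, that is 19385 years.

19385 years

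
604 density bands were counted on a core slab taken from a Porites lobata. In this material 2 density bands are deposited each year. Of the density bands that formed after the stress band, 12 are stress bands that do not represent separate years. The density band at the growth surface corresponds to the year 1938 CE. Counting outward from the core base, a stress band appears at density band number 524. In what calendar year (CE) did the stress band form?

604 − 524 = 80 density bands lie beyond the stress band toward the growth surface.
Removing the 12 false density bands leaves 80 − 12 = 68 true density bands beyond the stress band.
With 2 density bands per year, 68 / 2 = 34 years.
1938 − 34 = 1904 CE.

1904 CE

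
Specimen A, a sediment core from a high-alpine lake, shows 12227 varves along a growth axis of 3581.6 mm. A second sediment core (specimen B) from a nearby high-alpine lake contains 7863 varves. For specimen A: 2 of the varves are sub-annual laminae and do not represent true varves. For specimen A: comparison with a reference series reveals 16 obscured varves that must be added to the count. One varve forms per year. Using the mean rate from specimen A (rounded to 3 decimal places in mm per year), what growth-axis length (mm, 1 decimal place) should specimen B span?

Specimen A: adjusted count: 12227 − 2 + 16 = 12241 varves.
A: 3581.6 mm over 12241 years gives 3581.6 / 12241 ≈ 0.293 mm/yr.
Length of B = 0.293 × 7863 = 2303.9 mm.

2303.9 mm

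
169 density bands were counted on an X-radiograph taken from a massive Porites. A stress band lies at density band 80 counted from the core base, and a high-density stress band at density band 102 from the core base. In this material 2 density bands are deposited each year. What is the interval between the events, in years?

11 years

102 − 80 = 22 density bands lie between the two events.
Dividing by 2 density bands per year: 22 / 2 = 11 years.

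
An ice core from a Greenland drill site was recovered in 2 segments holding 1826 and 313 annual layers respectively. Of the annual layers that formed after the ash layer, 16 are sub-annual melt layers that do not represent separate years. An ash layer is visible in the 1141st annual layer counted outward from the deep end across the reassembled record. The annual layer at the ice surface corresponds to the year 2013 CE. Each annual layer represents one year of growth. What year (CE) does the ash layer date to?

1031 CE

Total annual layers = 1826 + 313 = 2139.
Between annual layer 1141 and the ice surface there are 2139 − 1141 = 998 annual layers.
Excluding 16 false annual layers: 998 − 16 = 982.
2013 − 982 = 1031 CE.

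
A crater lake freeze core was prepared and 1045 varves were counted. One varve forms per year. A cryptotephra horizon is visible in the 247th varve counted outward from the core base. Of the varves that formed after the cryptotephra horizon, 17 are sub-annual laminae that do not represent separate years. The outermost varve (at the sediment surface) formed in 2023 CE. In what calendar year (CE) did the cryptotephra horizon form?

1242 CE

1045 − 247 = 798 varves lie beyond the cryptotephra horizon toward the sediment surface.
Removing the 17 false varves leaves 798 − 17 = 781 true varves beyond the cryptotephra horizon.
Counting back 781 years from 2023 CE places the cryptotephra horizon in 2023 − 781 = 1242 CE.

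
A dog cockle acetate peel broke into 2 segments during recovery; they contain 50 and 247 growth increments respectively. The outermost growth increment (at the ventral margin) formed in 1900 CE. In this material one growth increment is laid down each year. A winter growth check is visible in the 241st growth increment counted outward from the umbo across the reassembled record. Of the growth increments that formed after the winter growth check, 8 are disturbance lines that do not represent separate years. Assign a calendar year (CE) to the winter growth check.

1852 CE

Total growth increments = 50 + 247 = 297.
Between growth increment 241 and the ventral margin there are 297 − 241 = 56 growth increments.
56 − 8 false = 48 true growth increments after the winter growth check.
The growth increment at the ventral margin is 1900 CE, so the winter growth check dates to 1900 − 48 = 1852 CE.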